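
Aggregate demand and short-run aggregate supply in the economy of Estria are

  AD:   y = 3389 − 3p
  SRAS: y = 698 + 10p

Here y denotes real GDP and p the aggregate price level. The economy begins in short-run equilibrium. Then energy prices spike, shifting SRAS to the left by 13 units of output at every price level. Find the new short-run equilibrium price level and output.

This is a negative supply shock: SRAS shifts left.
New SRAS: y = 685 + 10p.
Set AD = SRAS: 3389 − 3p = 685 + 10p, so 2704 = 13p and p = 208.
y = 3389 − 3·208 = 2765.

p = 208, y = 2765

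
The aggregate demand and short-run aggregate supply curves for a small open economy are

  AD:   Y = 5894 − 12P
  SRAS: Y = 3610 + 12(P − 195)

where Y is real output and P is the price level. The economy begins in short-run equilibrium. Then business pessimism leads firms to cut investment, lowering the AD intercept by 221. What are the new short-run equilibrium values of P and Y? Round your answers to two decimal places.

P = 183.46, Y = 3471.50

This is a negative demand shock: AD shifts left.
New AD: Y = 5673 − 12P.
SRAS can be written Y = 1270 + 12P.
Set AD = SRAS: 5673 − 12P = 1270 + 12P, so 4403 = 24P and P = 183.46.
Substituting into AD, Y = 3471.50.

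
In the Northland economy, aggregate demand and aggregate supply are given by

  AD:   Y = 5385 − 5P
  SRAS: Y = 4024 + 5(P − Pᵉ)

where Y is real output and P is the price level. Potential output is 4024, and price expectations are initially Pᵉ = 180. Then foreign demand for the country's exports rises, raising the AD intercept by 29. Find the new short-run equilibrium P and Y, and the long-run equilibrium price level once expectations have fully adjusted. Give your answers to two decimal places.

AD shifts right: new AD is Y = 5414 − 5P. With Pᵉ = 180, SRAS is Y = 3124 + 5P.
Short run: 5414 − 5P = 3124 + 5P gives 2290 = 10P, so P = 229.00 and Y = 5414 − 5P = 4269.00.
Y = 4269.00 is above potential 4024; expectations adjust and SRAS shifts left until Y = 4024.
Long run: on the new AD curve, 4024 = 5414 − 5P gives P = 278.00.

Short run: P = 229.00, Y = 4269.00. Long run: P = 278.00.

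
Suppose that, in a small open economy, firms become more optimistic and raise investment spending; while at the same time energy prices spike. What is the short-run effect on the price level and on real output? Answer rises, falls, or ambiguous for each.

Price level: rises; output: ambiguous

The first event is a positive demand shock: AD shifts right, which by itself pushes P up and Y up.
The second is an adverse supply shock: SRAS shifts left, which by itself pushes P up and Y down.
Both shocks push P up, so P rises. The two shocks push Y in opposite directions, so the effect on Y is ambiguous.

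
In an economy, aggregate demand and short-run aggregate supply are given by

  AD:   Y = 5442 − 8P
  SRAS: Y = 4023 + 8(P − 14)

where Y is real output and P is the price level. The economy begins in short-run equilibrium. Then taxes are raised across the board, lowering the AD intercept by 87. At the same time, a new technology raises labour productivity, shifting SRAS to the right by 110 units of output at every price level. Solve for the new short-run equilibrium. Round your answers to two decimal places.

After both shocks: AD is Y = 5355 − 8P and SRAS is Y = 4021 + 8P.
Setting them equal: 1334 = 16P, so P = 83.38.
Substituting into AD, Y = 4688.00.

P = 83.38, Y = 4688.00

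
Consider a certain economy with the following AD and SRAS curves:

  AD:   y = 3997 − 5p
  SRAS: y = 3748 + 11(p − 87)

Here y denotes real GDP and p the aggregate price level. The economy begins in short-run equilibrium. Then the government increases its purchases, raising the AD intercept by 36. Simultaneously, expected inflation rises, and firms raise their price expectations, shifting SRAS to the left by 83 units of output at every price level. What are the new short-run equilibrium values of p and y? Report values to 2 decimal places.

After both shocks: AD is y = 4033 − 5p and SRAS is y = 2708 + 11p.
Setting them equal: 1325 = 16p, so p = 82.81.
Substituting into AD, y = 3618.94.

p = 82.81, y = 3618.94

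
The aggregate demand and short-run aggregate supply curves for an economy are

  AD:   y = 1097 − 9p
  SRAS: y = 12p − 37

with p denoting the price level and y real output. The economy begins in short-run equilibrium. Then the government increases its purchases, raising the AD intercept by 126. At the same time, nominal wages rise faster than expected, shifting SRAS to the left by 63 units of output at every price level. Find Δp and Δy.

Δp = +9, Δy = +45

After both shocks: AD is y = 1223 − 9p and SRAS is y = 12p − 100.
Setting them equal: 1323 = 21p, so p = 63.
y = 1223 − 9·63 = 656.
Initially p = 54, y = 611, so Δp = +9 and Δy = +45.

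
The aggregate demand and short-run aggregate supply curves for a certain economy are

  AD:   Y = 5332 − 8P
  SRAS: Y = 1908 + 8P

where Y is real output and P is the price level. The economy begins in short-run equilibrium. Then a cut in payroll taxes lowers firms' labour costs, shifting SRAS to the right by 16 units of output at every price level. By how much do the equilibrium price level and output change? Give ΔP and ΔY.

ΔP = -1, ΔY = +8

This is a positive supply shock: SRAS shifts right.
New SRAS: Y = 1924 + 8P.
Set AD = SRAS: 5332 − 8P = 1924 + 8P, so 3408 = 16P and P = 213.
Y = 5332 − 8·213 = 3628.
Initially P = 214, Y = 3620, so ΔP = -1 and ΔY = +8.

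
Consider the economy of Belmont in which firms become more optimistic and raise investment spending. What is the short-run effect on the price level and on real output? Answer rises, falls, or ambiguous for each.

Price level: rises; output: rises

This is a positive demand shock: AD shifts right.
Moving along the upward-sloping SRAS curve, P rises and Y rises.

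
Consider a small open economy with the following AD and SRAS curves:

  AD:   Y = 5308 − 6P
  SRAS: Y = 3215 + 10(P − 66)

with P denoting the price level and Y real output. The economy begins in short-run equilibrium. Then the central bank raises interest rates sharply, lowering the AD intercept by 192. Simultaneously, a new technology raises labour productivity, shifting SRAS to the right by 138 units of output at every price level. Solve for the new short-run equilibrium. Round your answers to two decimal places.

After both shocks: AD is Y = 5116 − 6P and SRAS is Y = 2693 + 10P.
Setting them equal: 2423 = 16P, so P = 151.44.
Substituting into AD, Y = 4207.38.

P = 151.44, Y = 4207.38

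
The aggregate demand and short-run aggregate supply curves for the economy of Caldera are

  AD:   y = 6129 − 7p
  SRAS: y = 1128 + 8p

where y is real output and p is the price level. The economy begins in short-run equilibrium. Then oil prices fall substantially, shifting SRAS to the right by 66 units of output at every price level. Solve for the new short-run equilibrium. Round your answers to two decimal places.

p = 329.00, y = 3826.00

This is a positive supply shock: SRAS shifts right.
New SRAS: y = 1194 + 8p.
Set AD = SRAS: 6129 − 7p = 1194 + 8p, so 4935 = 15p and p = 329.00.
Substituting into AD, y = 3826.00.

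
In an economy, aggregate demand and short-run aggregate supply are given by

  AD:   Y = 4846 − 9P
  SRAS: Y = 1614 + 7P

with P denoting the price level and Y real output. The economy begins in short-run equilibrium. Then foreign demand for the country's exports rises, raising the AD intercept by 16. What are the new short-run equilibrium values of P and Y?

P = 203, Y = 3035

This is a positive demand shock: AD shifts right.
New AD: Y = 4862 − 9P.
Set AD = SRAS: 4862 − 9P = 1614 + 7P, so 3248 = 16P and P = 203.
Y = 4862 − 9·203 = 3035.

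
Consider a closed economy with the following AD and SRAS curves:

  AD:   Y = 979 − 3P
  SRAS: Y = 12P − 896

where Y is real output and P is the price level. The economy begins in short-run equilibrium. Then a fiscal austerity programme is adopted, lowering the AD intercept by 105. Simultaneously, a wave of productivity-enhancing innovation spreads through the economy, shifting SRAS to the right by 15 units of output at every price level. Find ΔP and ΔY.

ΔP = -8, ΔY = -81

After both shocks: AD is Y = 874 − 3P and SRAS is Y = 12P − 881.
Setting them equal: 1755 = 15P, so P = 117.
Y = 874 − 3·117 = 523.
Initially P = 125, Y = 604, so ΔP = -8 and ΔY = -81.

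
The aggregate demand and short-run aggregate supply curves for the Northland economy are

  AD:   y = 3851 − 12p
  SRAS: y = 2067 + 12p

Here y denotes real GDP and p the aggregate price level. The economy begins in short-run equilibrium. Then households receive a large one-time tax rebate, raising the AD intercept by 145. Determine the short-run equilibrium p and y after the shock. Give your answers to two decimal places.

p = 80.38, y = 3031.50

This is a positive demand shock: AD shifts right.
New AD: y = 3996 − 12p.
Set AD = SRAS: 3996 − 12p = 2067 + 12p, so 1929 = 24p and p = 80.38.
Substituting into AD, y = 3031.50.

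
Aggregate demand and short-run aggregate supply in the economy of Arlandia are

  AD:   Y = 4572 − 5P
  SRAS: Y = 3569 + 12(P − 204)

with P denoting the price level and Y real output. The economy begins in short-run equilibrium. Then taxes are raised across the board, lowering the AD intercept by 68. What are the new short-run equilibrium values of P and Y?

P = 199, Y = 3509

This is a negative demand shock: AD shifts left.
New AD: Y = 4504 − 5P.
SRAS can be written Y = 1121 + 12P.
Set AD = SRAS: 4504 − 5P = 1121 + 12P, so 3383 = 17P and P = 199.
Y = 4504 − 5·199 = 3509.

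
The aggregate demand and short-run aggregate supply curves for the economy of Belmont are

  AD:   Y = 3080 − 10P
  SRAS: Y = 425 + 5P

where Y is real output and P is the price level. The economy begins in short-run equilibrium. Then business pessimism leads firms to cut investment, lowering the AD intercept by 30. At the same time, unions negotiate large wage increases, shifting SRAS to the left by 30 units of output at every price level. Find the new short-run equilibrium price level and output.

After both shocks: AD is Y = 3050 − 10P and SRAS is Y = 395 + 5P.
Setting them equal: 2655 = 15P, so P = 177.
Y = 3050 − 10·177 = 1280.

P = 177, Y = 1280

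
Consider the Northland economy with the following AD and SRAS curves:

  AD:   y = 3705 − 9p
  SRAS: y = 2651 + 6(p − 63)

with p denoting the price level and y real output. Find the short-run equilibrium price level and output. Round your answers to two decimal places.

Write SRAS as y = 2651 + 6p − 378 = 2273 + 6p.
Set AD = SRAS: 3705 − 9p = 2273 + 6p, so 1432 = 15p and p = 95.47.
Substituting into AD, y = 3705 − 9p = 2845.80.

p = 95.47, y = 2845.80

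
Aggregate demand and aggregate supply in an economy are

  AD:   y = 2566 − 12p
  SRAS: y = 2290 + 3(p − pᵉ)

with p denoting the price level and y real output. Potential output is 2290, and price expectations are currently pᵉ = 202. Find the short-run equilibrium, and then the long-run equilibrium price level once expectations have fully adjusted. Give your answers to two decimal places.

Short run: p = 58.80, y = 1860.40. Long run: p = 23.00.

Short run: with pᵉ = 202, SRAS is y = 1684 + 3p. Setting AD = SRAS gives 882 = 15p, so p = 58.80 and y = 2566 − 12p = 1860.40.
Output 1860.40 is below potential 2290, so over time expected prices fall and SRAS shifts right until y returns to 2290.
Long run: y = 2290 on the AD curve gives 2290 = 2566 − 12p, so p = 23.00.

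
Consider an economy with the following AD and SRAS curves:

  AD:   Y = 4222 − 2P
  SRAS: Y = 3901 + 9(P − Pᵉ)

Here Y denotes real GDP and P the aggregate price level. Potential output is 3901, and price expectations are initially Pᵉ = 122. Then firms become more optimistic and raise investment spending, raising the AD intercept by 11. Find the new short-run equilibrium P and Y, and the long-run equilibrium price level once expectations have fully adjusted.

AD shifts right: new AD is Y = 4233 − 2P. With Pᵉ = 122, SRAS is Y = 2803 + 9P.
Short run: 4233 − 2P = 2803 + 9P gives 1430 = 11P, so P = 130 and Y = 4233 − 2·130 = 3973.
Y = 3973 is above potential 3901; expectations adjust and SRAS shifts left until Y = 3901.
Long run: on the new AD curve, 3901 = 4233 − 2P gives P = 166.

Short run: P = 130, Y = 3973. Long run: P = 166.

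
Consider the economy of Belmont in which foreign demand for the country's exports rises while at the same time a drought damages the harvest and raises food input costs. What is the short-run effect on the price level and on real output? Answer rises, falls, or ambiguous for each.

The first event is a positive demand shock: AD shifts right, which by itself pushes P up and Y up.
The second is an adverse supply shock: SRAS shifts left, which by itself pushes P up and Y down.
Both shocks push P up, so P rises. The two shocks push Y in opposite directions, so the effect on Y is ambiguous.

Price level: rises; output: ambiguous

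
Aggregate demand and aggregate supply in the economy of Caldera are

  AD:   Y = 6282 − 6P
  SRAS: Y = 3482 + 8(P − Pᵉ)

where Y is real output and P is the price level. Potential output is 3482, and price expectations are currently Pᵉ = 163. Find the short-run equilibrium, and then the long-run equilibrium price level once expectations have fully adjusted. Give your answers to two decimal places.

Short run: P = 293.14, Y = 4523.14. Long run: P = 466.67.

Short run: with Pᵉ = 163, SRAS is Y = 2178 + 8P. Setting AD = SRAS gives 4104 = 14P, so P = 293.14 and Y = 6282 − 6P = 4523.14.
Output 4523.14 is above potential 3482, so over time expected prices rise and SRAS shifts left until Y returns to 3482.
Long run: Y = 3482 on the AD curve gives 3482 = 6282 − 6P, so P = 466.67.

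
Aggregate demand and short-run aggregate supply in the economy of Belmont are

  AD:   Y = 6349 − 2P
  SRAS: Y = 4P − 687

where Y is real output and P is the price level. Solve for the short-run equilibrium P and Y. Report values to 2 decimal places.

P = 1172.67, Y = 4003.67

Set AD = SRAS: 6349 − 2P = 4P − 687, so 7036 = 6P and P = 1172.67.
Substituting into AD, Y = 6349 − 2P = 4003.67.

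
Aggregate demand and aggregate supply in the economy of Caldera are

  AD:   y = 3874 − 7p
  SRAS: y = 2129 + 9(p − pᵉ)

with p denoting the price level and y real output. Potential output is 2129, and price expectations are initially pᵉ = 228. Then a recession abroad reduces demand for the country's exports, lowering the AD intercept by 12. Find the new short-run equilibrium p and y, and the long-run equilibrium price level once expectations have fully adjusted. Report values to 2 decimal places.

Short run: p = 236.56, y = 2206.06. Long run: p = 247.57.

AD shifts left: new AD is y = 3862 − 7p. With pᵉ = 228, SRAS is y = 77 + 9p.
Short run: 3862 − 7p = 77 + 9p gives 3785 = 16p, so p = 236.56 and y = 3862 − 7p = 2206.06.
y = 2206.06 is above potential 2129; expectations adjust and SRAS shifts left until y = 2129.
Long run: on the new AD curve, 2129 = 3862 − 7p gives p = 247.57.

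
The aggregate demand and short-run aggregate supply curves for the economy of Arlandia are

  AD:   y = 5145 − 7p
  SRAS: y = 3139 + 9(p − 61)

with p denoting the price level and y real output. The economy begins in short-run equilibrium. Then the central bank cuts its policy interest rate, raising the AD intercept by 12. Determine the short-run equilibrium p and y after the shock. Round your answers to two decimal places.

p = 160.44, y = 4033.94

This is a positive demand shock: AD shifts right.
New AD: y = 5157 − 7p.
SRAS can be written y = 2590 + 9p.
Set AD = SRAS: 5157 − 7p = 2590 + 9p, so 2567 = 16p and p = 160.44.
Substituting into AD, y = 4033.94.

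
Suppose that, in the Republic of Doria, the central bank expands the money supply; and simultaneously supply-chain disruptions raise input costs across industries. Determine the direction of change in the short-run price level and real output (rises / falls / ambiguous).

Price level: rises; output: ambiguous

The first event is a positive demand shock: AD shifts right, which by itself pushes P up and Y up.
The second is an adverse supply shock: SRAS shifts left, which by itself pushes P up and Y down.
Both shocks push P up, so P rises. The two shocks push Y in opposite directions, so the effect on Y is ambiguous.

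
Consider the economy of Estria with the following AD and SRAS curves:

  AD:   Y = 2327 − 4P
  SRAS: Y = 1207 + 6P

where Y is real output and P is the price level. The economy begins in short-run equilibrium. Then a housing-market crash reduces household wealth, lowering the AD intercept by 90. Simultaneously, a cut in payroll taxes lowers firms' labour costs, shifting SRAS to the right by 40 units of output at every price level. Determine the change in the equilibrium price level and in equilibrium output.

ΔP = -13, ΔY = -38

After both shocks: AD is Y = 2237 − 4P and SRAS is Y = 1247 + 6P.
Setting them equal: 990 = 10P, so P = 99.
Y = 2237 − 4·99 = 1841.
Initially P = 112, Y = 1879, so ΔP = -13 and ΔY = -38.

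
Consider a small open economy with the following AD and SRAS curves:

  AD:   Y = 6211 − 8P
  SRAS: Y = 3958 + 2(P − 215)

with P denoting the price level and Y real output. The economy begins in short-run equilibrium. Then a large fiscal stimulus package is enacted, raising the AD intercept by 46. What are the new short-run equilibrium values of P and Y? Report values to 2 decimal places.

P = 272.90, Y = 4073.80

This is a positive demand shock: AD shifts right.
New AD: Y = 6257 − 8P.
SRAS can be written Y = 3528 + 2P.
Set AD = SRAS: 6257 − 8P = 3528 + 2P, so 2729 = 10P and P = 272.90.
Substituting into AD, Y = 4073.80.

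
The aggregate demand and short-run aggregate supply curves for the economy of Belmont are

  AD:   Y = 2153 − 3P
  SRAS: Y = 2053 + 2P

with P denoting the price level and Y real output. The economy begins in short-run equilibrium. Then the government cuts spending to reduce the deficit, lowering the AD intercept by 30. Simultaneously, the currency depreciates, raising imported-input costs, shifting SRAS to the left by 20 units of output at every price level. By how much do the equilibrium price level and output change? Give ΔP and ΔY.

ΔP = -2, ΔY = -24

After both shocks: AD is Y = 2123 − 3P and SRAS is Y = 2033 + 2P.
Setting them equal: 90 = 5P, so P = 18.
Y = 2123 − 3·18 = 2069.
Initially P = 20, Y = 2093, so ΔP = -2 and ΔY = -24.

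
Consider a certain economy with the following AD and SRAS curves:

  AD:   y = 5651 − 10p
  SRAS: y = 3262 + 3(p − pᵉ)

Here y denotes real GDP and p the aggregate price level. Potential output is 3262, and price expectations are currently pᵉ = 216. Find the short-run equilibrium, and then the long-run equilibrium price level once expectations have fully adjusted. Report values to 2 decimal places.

Short run: p = 233.62, y = 3314.85. Long run: p = 238.90.

Short run: with pᵉ = 216, SRAS is y = 2614 + 3p. Setting AD = SRAS gives 3037 = 13p, so p = 233.62 and y = 5651 − 10p = 3314.85.
Output 3314.85 is above potential 3262, so over time expected prices rise and SRAS shifts left until y returns to 3262.
Long run: y = 3262 on the AD curve gives 3262 = 5651 − 10p, so p = 238.90.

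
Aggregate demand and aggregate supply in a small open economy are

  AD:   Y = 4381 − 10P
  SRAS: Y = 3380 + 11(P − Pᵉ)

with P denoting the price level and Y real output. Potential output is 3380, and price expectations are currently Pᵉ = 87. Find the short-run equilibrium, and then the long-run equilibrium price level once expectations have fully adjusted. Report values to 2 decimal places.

Short run: P = 93.24, Y = 3448.62. Long run: P = 100.10.

Short run: with Pᵉ = 87, SRAS is Y = 2423 + 11P. Setting AD = SRAS gives 1958 = 21P, so P = 93.24 and Y = 4381 − 10P = 3448.62.
Output 3448.62 is above potential 3380, so over time expected prices rise and SRAS shifts left until Y returns to 3380.
Long run: Y = 3380 on the AD curve gives 3380 = 4381 − 10P, so P = 100.10.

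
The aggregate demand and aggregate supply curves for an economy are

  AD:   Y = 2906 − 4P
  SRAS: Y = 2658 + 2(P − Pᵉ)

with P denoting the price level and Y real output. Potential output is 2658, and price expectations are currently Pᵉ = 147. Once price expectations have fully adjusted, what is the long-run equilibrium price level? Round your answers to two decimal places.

Short run: with Pᵉ = 147, SRAS is Y = 2364 + 2P. Setting AD = SRAS gives 542 = 6P, so P = 90.33 and Y = 2906 − 4P = 2544.67.
Output 2544.67 is below potential 2658, so over time expected prices fall and SRAS shifts right until Y returns to 2658.
Long run: Y = 2658 on the AD curve gives 2658 = 2906 − 4P, so P = 62.00.

Long-run P = 62.00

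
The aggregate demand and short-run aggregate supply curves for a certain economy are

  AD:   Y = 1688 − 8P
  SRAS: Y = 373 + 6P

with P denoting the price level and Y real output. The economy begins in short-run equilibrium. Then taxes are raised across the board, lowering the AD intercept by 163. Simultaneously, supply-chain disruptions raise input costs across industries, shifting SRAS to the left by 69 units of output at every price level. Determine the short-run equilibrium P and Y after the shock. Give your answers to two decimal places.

P = 87.21, Y = 827.29

After both shocks: AD is Y = 1525 − 8P and SRAS is Y = 304 + 6P.
Setting them equal: 1221 = 14P, so P = 87.21.
Substituting into AD, Y = 827.29.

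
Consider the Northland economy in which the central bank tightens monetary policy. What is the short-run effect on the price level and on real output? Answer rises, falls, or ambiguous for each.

Price level: falls; output: falls

This is a negative demand shock: AD shifts left.
Moving along the upward-sloping SRAS curve, P falls and Y falls.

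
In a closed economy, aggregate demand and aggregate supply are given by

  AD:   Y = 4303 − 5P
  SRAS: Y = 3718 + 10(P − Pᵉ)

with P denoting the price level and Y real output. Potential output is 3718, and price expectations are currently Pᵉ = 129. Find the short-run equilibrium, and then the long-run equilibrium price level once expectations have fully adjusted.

Short run: with Pᵉ = 129, SRAS is Y = 2428 + 10P. Setting AD = SRAS gives 1875 = 15P, so P = 125 and Y = 4303 − 5·125 = 3678.
Output 3678 is below potential 3718, so over time expected prices fall and SRAS shifts right until Y returns to 3718.
Long run: Y = 3718 on the AD curve gives 3718 = 4303 − 5P, so P = 117.

Short run: P = 125, Y = 3678. Long run: P = 117.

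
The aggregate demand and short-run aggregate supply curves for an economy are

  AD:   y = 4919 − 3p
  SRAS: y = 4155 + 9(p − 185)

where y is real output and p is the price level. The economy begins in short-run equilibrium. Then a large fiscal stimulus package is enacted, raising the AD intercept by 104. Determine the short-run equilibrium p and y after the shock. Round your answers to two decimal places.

This is a positive demand shock: AD shifts right.
New AD: y = 5023 − 3p.
SRAS can be written y = 2490 + 9p.
Set AD = SRAS: 5023 − 3p = 2490 + 9p, so 2533 = 12p and p = 211.08.
Substituting into AD, y = 4389.75.

p = 211.08, y = 4389.75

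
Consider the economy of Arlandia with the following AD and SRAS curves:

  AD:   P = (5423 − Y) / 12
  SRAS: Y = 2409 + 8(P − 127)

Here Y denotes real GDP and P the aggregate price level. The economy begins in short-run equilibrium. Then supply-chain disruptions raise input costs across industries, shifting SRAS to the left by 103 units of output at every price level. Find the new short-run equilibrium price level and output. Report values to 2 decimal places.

This is a negative supply shock: SRAS shifts left.
New SRAS: Y = 1290 + 8P.
Set AD = SRAS: 5423 − 12P = 1290 + 8P, so 4133 = 20P and P = 206.65.
Substituting into AD, Y = 2943.20.

P = 206.65, Y = 2943.20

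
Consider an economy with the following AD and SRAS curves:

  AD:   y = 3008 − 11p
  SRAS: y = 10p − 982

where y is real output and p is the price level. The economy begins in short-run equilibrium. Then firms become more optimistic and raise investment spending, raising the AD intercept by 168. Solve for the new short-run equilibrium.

This is a positive demand shock: AD shifts right.
New AD: y = 3176 − 11p.
Set AD = SRAS: 3176 − 11p = 10p − 982, so 4158 = 21p and p = 198.
y = 3176 − 11·198 = 998.

p = 198, y = 998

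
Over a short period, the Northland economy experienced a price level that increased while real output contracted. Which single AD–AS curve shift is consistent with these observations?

P rose and Y fell. An AD shift moves P and Y in the same direction; an SRAS shift moves them in opposite directions.
Here P and Y moved in opposite directions, so the SRAS curve shifted.
Since Y fell, SRAS shifted left.

SRAS shifted left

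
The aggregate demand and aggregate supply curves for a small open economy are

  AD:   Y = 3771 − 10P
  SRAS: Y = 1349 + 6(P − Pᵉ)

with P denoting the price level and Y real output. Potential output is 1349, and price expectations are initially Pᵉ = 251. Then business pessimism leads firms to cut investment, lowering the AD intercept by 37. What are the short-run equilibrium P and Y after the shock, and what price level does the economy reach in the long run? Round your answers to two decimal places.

Short run: P = 243.19, Y = 1302.13. Long run: P = 238.50.

AD shifts left: new AD is Y = 3734 − 10P. With Pᵉ = 251, SRAS is Y = 6P − 157.
Short run: 3734 − 10P = 6P − 157 gives 3891 = 16P, so P = 243.19 and Y = 3734 − 10P = 1302.13.
Y = 1302.13 is below potential 1349; expectations adjust and SRAS shifts right until Y = 1349.
Long run: on the new AD curve, 1349 = 3734 − 10P gives P = 238.50.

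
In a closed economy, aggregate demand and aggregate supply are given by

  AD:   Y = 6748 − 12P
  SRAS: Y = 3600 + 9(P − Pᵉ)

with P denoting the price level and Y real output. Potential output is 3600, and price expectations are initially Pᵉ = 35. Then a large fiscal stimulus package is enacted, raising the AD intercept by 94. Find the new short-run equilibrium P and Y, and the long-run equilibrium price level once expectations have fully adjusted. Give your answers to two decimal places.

AD shifts right: new AD is Y = 6842 − 12P. With Pᵉ = 35, SRAS is Y = 3285 + 9P.
Short run: 6842 − 12P = 3285 + 9P gives 3557 = 21P, so P = 169.38 and Y = 6842 − 12P = 4809.43.
Y = 4809.43 is above potential 3600; expectations adjust and SRAS shifts left until Y = 3600.
Long run: on the new AD curve, 3600 = 6842 − 12P gives P = 270.17.

Short run: P = 169.38, Y = 4809.43. Long run: P = 270.17.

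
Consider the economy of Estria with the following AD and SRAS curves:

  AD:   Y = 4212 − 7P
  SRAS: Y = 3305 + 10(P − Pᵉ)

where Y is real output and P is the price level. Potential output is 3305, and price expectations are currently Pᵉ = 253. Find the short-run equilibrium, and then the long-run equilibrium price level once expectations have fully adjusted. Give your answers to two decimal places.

Short run: with Pᵉ = 253, SRAS is Y = 775 + 10P. Setting AD = SRAS gives 3437 = 17P, so P = 202.18 and Y = 4212 − 7P = 2796.76.
Output 2796.76 is below potential 3305, so over time expected prices fall and SRAS shifts right until Y returns to 3305.
Long run: Y = 3305 on the AD curve gives 3305 = 4212 − 7P, so P = 129.57.

Short run: P = 202.18, Y = 2796.76. Long run: P = 129.57.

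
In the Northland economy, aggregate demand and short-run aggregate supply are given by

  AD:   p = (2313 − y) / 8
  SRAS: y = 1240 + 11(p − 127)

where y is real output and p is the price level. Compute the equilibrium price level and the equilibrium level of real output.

Write SRAS as y = 1240 + 11p − 1397 = 11p − 157.
Rearrange AD to y = 2313 − 8p.
Set AD = SRAS: 2313 − 8p = 11p − 157, so 2470 = 19p and p = 130.
Then y = 2313 − 8·130 = 1273.

p = 130, y = 1273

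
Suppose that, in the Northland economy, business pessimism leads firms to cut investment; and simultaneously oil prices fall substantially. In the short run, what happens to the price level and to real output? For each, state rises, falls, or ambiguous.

The first event is a negative demand shock: AD shifts left, which by itself pushes P down and Y down.
The second is a favourable supply shock: SRAS shifts right, which by itself pushes P down and Y up.
Both shocks push P down, so P falls. The two shocks push Y in opposite directions, so the effect on Y is ambiguous.

Price level: falls; output: ambiguous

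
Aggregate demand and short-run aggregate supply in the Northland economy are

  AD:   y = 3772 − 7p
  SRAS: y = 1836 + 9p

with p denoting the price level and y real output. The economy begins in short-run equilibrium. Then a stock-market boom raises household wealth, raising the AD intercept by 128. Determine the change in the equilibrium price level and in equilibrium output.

Δp = +8, Δy = +72

This is a positive demand shock: AD shifts right.
New AD: y = 3900 − 7p.
Set AD = SRAS: 3900 − 7p = 1836 + 9p, so 2064 = 16p and p = 129.
y = 3900 − 7·129 = 2997.
Initially p = 121, y = 2925, so Δp = +8 and Δy = +72.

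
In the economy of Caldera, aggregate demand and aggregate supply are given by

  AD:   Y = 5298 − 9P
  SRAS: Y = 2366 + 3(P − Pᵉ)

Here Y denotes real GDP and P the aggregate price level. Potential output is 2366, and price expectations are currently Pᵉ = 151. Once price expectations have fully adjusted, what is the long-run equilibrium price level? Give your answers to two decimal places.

Long-run P = 325.78

Short run: with Pᵉ = 151, SRAS is Y = 1913 + 3P. Setting AD = SRAS gives 3385 = 12P, so P = 282.08 and Y = 5298 − 9P = 2759.25.
Output 2759.25 is above potential 2366, so over time expected prices rise and SRAS shifts left until Y returns to 2366.
Long run: Y = 2366 on the AD curve gives 2366 = 5298 − 9P, so P = 325.78.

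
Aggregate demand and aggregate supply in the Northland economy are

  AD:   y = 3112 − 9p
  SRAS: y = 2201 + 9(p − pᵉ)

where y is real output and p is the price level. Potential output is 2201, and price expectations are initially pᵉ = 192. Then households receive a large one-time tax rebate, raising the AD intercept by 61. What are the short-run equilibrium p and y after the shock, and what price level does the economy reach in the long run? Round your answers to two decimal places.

Short run: p = 150.00, y = 1823.00. Long run: p = 108.00.

AD shifts right: new AD is y = 3173 − 9p. With pᵉ = 192, SRAS is y = 473 + 9p.
Short run: 3173 − 9p = 473 + 9p gives 2700 = 18p, so p = 150.00 and y = 3173 − 9p = 1823.00.
y = 1823.00 is below potential 2201; expectations adjust and SRAS shifts right until y = 2201.
Long run: on the new AD curve, 2201 = 3173 − 9p gives p = 108.00.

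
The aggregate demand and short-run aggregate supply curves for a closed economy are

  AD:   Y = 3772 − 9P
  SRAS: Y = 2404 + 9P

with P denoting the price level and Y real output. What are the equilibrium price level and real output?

P = 76, Y = 3088

Set AD = SRAS: 3772 − 9P = 2404 + 9P, so 1368 = 18P and P = 76.
Then Y = 3772 − 9·76 = 3088.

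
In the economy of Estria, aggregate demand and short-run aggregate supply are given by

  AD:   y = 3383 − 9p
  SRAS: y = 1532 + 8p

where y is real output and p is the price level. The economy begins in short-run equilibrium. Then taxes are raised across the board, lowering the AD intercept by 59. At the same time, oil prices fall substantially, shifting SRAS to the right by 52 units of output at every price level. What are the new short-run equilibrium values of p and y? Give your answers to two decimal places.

After both shocks: AD is y = 3324 − 9p and SRAS is y = 1584 + 8p.
Setting them equal: 1740 = 17p, so p = 102.35.
Substituting into AD, y = 2402.82.

p = 102.35, y = 2402.82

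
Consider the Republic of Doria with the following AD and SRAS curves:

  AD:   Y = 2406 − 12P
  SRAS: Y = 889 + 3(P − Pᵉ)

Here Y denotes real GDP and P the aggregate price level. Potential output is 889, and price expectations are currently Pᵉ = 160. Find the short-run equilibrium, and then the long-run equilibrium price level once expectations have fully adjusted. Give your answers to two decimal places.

Short run: P = 133.13, Y = 808.40. Long run: P = 126.42.

Short run: with Pᵉ = 160, SRAS is Y = 409 + 3P. Setting AD = SRAS gives 1997 = 15P, so P = 133.13 and Y = 2406 − 12P = 808.40.
Output 808.40 is below potential 889, so over time expected prices fall and SRAS shifts right until Y returns to 889.
Long run: Y = 889 on the AD curve gives 889 = 2406 − 12P, so P = 126.42.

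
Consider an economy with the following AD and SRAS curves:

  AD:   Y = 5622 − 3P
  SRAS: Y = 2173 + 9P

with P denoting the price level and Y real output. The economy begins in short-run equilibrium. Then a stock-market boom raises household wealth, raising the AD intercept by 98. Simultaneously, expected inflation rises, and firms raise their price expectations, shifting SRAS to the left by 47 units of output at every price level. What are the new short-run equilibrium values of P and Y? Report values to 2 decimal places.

P = 299.50, Y = 4821.50

After both shocks: AD is Y = 5720 − 3P and SRAS is Y = 2126 + 9P.
Setting them equal: 3594 = 12P, so P = 299.50.
Substituting into AD, Y = 4821.50.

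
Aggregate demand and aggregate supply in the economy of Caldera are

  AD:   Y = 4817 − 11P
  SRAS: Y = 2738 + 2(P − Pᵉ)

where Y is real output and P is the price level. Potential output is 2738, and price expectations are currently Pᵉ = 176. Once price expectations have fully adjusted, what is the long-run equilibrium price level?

Short run: with Pᵉ = 176, SRAS is Y = 2386 + 2P. Setting AD = SRAS gives 2431 = 13P, so P = 187 and Y = 4817 − 11·187 = 2760.
Output 2760 is above potential 2738, so over time expected prices rise and SRAS shifts left until Y returns to 2738.
Long run: Y = 2738 on the AD curve gives 2738 = 4817 − 11P, so P = 189.

Long-run P = 189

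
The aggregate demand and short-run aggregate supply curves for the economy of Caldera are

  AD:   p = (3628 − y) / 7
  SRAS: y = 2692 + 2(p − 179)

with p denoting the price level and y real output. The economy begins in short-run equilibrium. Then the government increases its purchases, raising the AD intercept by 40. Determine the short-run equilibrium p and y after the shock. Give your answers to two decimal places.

This is a positive demand shock: AD shifts right.
New AD: y = 3668 − 7p.
SRAS can be written y = 2334 + 2p.
Set AD = SRAS: 3668 − 7p = 2334 + 2p, so 1334 = 9p and p = 148.22.
Substituting into AD, y = 2630.44.

p = 148.22, y = 2630.44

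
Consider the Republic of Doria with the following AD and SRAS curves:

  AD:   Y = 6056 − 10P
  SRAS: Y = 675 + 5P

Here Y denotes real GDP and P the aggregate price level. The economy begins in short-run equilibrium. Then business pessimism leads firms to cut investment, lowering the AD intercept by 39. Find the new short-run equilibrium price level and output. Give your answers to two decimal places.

P = 356.13, Y = 2455.67

This is a negative demand shock: AD shifts left.
New AD: Y = 6017 − 10P.
Set AD = SRAS: 6017 − 10P = 675 + 5P, so 5342 = 15P and P = 356.13.
Substituting into AD, Y = 2455.67.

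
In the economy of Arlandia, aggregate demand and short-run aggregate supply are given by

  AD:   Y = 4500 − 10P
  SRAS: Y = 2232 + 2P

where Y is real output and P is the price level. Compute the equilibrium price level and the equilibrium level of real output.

P = 189, Y = 2610

Set AD = SRAS: 4500 − 10P = 2232 + 2P, so 2268 = 12P and P = 189.
Then Y = 4500 − 10·189 = 2610.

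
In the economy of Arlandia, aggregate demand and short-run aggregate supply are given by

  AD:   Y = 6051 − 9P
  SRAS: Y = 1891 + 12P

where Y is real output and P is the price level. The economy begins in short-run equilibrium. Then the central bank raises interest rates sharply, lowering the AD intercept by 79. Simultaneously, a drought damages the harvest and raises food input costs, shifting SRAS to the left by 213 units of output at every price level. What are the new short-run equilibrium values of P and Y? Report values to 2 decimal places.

P = 204.48, Y = 4131.71

After both shocks: AD is Y = 5972 − 9P and SRAS is Y = 1678 + 12P.
Setting them equal: 4294 = 21P, so P = 204.48.
Substituting into AD, Y = 4131.71.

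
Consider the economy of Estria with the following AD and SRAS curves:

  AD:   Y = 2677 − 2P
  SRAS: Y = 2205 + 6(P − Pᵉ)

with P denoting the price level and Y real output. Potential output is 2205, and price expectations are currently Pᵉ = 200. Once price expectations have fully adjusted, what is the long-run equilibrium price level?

Short run: with Pᵉ = 200, SRAS is Y = 1005 + 6P. Setting AD = SRAS gives 1672 = 8P, so P = 209 and Y = 2677 − 2·209 = 2259.
Output 2259 is above potential 2205, so over time expected prices rise and SRAS shifts left until Y returns to 2205.
Long run: Y = 2205 on the AD curve gives 2205 = 2677 − 2P, so P = 236.

Long-run P = 236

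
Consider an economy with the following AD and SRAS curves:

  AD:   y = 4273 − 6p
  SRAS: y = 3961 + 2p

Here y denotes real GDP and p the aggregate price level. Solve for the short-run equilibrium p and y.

p = 39, y = 4039

Set AD = SRAS: 4273 − 6p = 3961 + 2p, so 312 = 8p and p = 39.
Then y = 4273 − 6·39 = 4039.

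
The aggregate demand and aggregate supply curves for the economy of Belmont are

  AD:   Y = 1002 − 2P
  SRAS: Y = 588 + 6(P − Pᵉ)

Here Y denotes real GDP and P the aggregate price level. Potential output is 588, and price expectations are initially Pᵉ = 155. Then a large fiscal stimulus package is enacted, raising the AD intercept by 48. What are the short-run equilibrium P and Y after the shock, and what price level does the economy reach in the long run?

Short run: P = 174, Y = 702. Long run: P = 231.

AD shifts right: new AD is Y = 1050 − 2P. With Pᵉ = 155, SRAS is Y = 6P − 342.
Short run: 1050 − 2P = 6P − 342 gives 1392 = 8P, so P = 174 and Y = 1050 − 2·174 = 702.
Y = 702 is above potential 588; expectations adjust and SRAS shifts left until Y = 588.
Long run: on the new AD curve, 588 = 1050 − 2P gives P = 231.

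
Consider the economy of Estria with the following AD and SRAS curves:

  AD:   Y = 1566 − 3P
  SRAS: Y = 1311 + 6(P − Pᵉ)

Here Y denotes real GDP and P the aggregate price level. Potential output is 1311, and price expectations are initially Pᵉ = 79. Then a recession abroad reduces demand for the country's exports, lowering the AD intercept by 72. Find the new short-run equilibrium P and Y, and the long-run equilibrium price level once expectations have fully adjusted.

AD shifts left: new AD is Y = 1494 − 3P. With Pᵉ = 79, SRAS is Y = 837 + 6P.
Short run: 1494 − 3P = 837 + 6P gives 657 = 9P, so P = 73 and Y = 1494 − 3·73 = 1275.
Y = 1275 is below potential 1311; expectations adjust and SRAS shifts right until Y = 1311.
Long run: on the new AD curve, 1311 = 1494 − 3P gives P = 61.

Short run: P = 73, Y = 1275. Long run: P = 61.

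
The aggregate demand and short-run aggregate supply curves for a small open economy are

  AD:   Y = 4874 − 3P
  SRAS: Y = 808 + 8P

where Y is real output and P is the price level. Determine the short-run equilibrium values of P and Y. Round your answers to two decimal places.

Set AD = SRAS: 4874 − 3P = 808 + 8P, so 4066 = 11P and P = 369.64.
Substituting into AD, Y = 4874 − 3P = 3765.09.

P = 369.64, Y = 3765.09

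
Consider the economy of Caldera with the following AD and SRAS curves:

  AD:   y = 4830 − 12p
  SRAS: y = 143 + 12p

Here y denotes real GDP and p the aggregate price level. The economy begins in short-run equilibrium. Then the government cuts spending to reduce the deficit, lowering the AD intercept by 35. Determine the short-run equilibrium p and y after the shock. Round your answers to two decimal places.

This is a negative demand shock: AD shifts left.
New AD: y = 4795 − 12p.
Set AD = SRAS: 4795 − 12p = 143 + 12p, so 4652 = 24p and p = 193.83.
Substituting into AD, y = 2469.00.

p = 193.83, y = 2469.00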